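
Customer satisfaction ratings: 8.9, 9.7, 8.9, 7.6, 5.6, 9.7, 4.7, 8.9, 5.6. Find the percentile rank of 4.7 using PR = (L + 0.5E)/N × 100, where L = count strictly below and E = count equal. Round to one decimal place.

N = 9.
Strictly below 4.7: 0. Equal to 4.7: 1.
PR = (0 + 0.5·1)/9 × 100 = 5.6

5.6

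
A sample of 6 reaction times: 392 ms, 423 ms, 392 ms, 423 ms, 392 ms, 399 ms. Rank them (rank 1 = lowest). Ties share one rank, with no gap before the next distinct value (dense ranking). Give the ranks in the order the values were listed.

1, 3, 1, 3, 1, 2

Sorted (ascending): 392, 392, 392, 399, 423, 423
The 3 values of 392 share dense rank 1.
The 2 values of 423 share dense rank 3.
Remaining distinct values take the next consecutive integers.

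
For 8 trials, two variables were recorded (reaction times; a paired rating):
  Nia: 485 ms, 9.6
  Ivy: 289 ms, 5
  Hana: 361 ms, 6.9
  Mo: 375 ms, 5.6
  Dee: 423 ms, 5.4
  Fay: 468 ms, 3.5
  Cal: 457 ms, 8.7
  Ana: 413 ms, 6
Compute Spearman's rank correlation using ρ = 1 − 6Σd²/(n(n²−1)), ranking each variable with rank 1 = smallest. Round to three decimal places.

Ranks of variable 1: 8, 1, 2, 3, 5, 7, 6, 4
Ranks of variable 2: 8, 2, 6, 4, 3, 1, 7, 5
d = r₁ − r₂: 0, -1, -4, -1, 2, 6, -1, -1
d²: 0, 1, 16, 1, 4, 36, 1, 1; Σd² = 60
ρ = 1 − 6·60/(8·63) = 1 − 360/504 = 0.286

0.286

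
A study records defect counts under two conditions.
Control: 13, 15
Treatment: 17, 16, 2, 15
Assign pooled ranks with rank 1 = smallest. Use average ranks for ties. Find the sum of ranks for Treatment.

15.5

Sorted (ascending): 2, 13, 15, 15, 16, 17
The 2 values of 15 occupy positions 3–4 → average rank (3+4)/2 = 3.5.
Treatment values → pooled ranks: 17→6, 16→5, 2→1, 15→3.5
Rank sum = 6 + 5 + 1 + 3.5 = 15.5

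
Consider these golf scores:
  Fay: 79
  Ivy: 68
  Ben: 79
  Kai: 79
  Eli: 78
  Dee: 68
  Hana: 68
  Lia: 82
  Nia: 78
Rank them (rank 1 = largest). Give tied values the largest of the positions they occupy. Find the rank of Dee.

Sorted (descending): 82, 79, 79, 79, 78, 78, 68, 68, 68
The 3 values of 79 occupy positions 2–4 → each gets rank 4.
The 2 values of 78 occupy positions 5–6 → each gets rank 6.
The 3 values of 68 occupy positions 7–9 → each gets rank 9.
Dee has value 68 → rank 9.

9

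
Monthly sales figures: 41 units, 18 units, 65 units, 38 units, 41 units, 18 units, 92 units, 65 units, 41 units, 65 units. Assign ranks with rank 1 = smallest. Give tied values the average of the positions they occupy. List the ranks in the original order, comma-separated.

Sorted (ascending): 18, 18, 38, 41, 41, 41, 65, 65, 65, 92
The 2 values of 18 occupy positions 1–2 → average rank (1+2)/2 = 1.5.
The 3 values of 41 occupy positions 4–6 → average rank 5.
The 3 values of 65 occupy positions 7–9 → average rank 8.

5, 1.5, 8, 3, 5, 1.5, 10, 8, 5, 8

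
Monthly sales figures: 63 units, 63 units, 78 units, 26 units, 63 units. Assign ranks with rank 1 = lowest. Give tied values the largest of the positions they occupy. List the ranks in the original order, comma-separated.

Sorted (ascending): 26, 63, 63, 63, 78
The 3 values of 63 occupy positions 2–4 → each gets rank 4.

4, 4, 5, 1, 4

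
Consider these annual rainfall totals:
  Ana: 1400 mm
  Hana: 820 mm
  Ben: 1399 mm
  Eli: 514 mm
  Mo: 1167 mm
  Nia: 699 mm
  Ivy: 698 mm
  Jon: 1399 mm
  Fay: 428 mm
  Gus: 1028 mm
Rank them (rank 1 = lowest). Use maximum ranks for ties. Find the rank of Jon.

9

Sorted (ascending): 428, 514, 698, 699, 820, 1028, 1167, 1399, 1399, 1400
The 2 values of 1399 occupy positions 8–9 → each gets rank 9.
Jon has value 1399 mm → rank 9.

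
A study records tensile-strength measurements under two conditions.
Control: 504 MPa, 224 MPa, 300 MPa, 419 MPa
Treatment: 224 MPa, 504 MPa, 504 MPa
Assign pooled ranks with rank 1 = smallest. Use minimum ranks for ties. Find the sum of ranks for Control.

13

Sorted (ascending): 224, 224, 300, 419, 504, 504, 504
The 2 values of 224 occupy positions 1–2 → each gets rank 1.
The 3 values of 504 occupy positions 5–7 → each gets rank 5.
Control values → pooled ranks: 504→5, 224→1, 300→3, 419→4
Rank sum = 5 + 1 + 3 + 4 = 13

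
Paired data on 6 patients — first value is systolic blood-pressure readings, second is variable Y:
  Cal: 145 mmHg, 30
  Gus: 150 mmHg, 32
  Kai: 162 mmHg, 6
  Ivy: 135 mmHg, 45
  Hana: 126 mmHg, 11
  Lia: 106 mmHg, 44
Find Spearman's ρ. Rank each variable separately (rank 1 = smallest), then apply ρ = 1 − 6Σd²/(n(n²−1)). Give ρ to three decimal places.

-0.486

Ranks of variable 1: 4, 5, 6, 3, 2, 1
Ranks of variable 2: 3, 4, 1, 6, 2, 5
d = r₁ − r₂: 1, 1, 5, -3, 0, -4
d²: 1, 1, 25, 9, 0, 16; Σd² = 52
ρ = 1 − 6·52/(6·35) = 1 − 312/210 = -0.486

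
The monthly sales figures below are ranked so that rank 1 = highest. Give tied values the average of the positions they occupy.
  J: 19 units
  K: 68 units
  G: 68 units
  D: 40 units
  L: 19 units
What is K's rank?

1.5

Sorted (descending): 68, 68, 40, 19, 19
The 2 values of 68 occupy positions 1–2 → average rank (1+2)/2 = 1.5.
The 2 values of 19 occupy positions 4–5 → average rank (4+5)/2 = 4.5.
K has value 68 units → rank 1.5.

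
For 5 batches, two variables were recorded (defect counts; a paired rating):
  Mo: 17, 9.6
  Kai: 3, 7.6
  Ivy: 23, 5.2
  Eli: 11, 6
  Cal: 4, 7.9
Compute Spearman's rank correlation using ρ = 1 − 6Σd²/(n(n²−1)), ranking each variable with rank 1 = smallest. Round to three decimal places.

Ranks of variable 1: 4, 1, 5, 3, 2
Ranks of variable 2: 5, 3, 1, 2, 4
d = r₁ − r₂: -1, -2, 4, 1, -2
d²: 1, 4, 16, 1, 4; Σd² = 26
ρ = 1 − 6·26/(5·24) = 1 − 156/120 = -0.300

-0.300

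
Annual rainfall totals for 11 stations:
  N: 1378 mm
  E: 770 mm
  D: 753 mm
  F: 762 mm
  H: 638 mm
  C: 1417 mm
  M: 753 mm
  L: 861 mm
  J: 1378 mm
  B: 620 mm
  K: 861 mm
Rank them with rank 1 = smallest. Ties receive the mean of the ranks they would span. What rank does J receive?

9.5

Sorted (ascending): 620, 638, 753, 753, 762, 770, 861, 861, 1378, 1378, 1417
The 2 values of 753 occupy positions 3–4 → average rank (3+4)/2 = 3.5.
The 2 values of 861 occupy positions 7–8 → average rank (7+8)/2 = 7.5.
The 2 values of 1378 occupy positions 9–10 → average rank (9+10)/2 = 9.5.
J has value 1378 mm → rank 9.5.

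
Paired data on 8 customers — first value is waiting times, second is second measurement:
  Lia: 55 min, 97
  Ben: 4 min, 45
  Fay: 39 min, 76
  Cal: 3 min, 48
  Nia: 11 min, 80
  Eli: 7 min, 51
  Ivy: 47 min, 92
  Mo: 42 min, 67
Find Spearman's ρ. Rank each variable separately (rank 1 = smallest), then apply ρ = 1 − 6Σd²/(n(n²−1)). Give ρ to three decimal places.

0.881

Ranks of variable 1: 8, 2, 5, 1, 4, 3, 7, 6
Ranks of variable 2: 8, 1, 5, 2, 6, 3, 7, 4
d = r₁ − r₂: 0, 1, 0, -1, -2, 0, 0, 2
d²: 0, 1, 0, 1, 4, 0, 0, 4; Σd² = 10
ρ = 1 − 6·10/(8·63) = 1 − 60/504 = 0.881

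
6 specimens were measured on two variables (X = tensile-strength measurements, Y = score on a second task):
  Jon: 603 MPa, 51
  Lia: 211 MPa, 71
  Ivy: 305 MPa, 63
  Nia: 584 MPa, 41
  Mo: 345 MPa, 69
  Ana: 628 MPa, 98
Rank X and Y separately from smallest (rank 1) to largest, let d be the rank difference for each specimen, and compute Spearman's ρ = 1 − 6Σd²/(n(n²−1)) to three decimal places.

Ranks of variable 1: 5, 1, 2, 4, 3, 6
Ranks of variable 2: 2, 5, 3, 1, 4, 6
d = r₁ − r₂: 3, -4, -1, 3, -1, 0
d²: 9, 16, 1, 9, 1, 0; Σd² = 36
ρ = 1 − 6·36/(6·35) = 1 − 216/210 = -0.029

-0.029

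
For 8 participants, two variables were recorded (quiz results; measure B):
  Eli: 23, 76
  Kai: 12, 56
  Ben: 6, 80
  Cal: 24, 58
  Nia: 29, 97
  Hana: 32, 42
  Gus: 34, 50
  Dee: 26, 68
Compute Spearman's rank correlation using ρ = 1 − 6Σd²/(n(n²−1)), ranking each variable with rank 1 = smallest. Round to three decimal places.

-0.452

Ranks of variable 1: 3, 2, 1, 4, 6, 7, 8, 5
Ranks of variable 2: 6, 3, 7, 4, 8, 1, 2, 5
d = r₁ − r₂: -3, -1, -6, 0, -2, 6, 6, 0
d²: 9, 1, 36, 0, 4, 36, 36, 0; Σd² = 122
ρ = 1 − 6·122/(8·63) = 1 − 732/504 = -0.452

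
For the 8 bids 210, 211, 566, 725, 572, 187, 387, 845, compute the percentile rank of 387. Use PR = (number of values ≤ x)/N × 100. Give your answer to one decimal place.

50.0

N = 8.
Strictly below 387: 3. Equal to 387: 1.
PR = 4/8 × 100 = 50.0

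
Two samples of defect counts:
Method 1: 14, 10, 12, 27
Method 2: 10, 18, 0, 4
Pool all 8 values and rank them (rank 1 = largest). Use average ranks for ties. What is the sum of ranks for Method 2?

Sorted (descending): 27, 18, 14, 12, 10, 10, 4, 0
The 2 values of 10 occupy positions 5–6 → average rank (5+6)/2 = 5.5.
Method 2 values → pooled ranks: 10→5.5, 18→2, 0→8, 4→7
Rank sum = 5.5 + 2 + 8 + 7 = 22.5

22.5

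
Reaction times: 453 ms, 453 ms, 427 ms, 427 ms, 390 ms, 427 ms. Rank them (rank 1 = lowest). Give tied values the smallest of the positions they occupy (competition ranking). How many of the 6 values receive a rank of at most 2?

4

Sorted (ascending): 390, 427, 427, 427, 453, 453
The 3 values of 427 occupy positions 2–4 → each gets rank 2.
The 2 values of 453 occupy positions 5–6 → each gets rank 5.
Ranks ≤ 2: {1, 2, 2, 2} → 4 values.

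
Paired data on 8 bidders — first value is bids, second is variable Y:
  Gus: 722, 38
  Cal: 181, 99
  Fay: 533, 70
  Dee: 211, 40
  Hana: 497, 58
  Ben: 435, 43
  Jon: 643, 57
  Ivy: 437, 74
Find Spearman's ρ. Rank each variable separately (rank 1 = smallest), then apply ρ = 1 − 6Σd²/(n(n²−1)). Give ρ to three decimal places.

Ranks of variable 1: 8, 1, 6, 2, 5, 3, 7, 4
Ranks of variable 2: 1, 8, 6, 2, 5, 3, 4, 7
d = r₁ − r₂: 7, -7, 0, 0, 0, 0, 3, -3
d²: 49, 49, 0, 0, 0, 0, 9, 9; Σd² = 116
ρ = 1 − 6·116/(8·63) = 1 − 696/504 = -0.381

-0.381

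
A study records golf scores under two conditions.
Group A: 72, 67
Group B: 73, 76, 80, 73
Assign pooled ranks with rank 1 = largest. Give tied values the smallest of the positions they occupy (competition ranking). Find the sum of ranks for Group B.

9

Sorted (descending): 80, 76, 73, 73, 72, 67
The 2 values of 73 occupy positions 3–4 → each gets rank 3.
Group B values → pooled ranks: 73→3, 76→2, 80→1, 73→3
Rank sum = 3 + 2 + 1 + 3 = 9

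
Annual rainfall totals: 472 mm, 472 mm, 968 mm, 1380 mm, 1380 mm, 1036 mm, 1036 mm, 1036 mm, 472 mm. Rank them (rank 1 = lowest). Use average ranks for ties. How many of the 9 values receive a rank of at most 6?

Sorted (ascending): 472, 472, 472, 968, 1036, 1036, 1036, 1380, 1380
The 3 values of 472 occupy positions 1–3 → average rank 2.
The 3 values of 1036 occupy positions 5–7 → average rank 6.
The 2 values of 1380 occupy positions 8–9 → average rank (8+9)/2 = 8.5.
Ranks ≤ 6: {2, 2, 2, 4, 6, 6, 6} → 7 values.

7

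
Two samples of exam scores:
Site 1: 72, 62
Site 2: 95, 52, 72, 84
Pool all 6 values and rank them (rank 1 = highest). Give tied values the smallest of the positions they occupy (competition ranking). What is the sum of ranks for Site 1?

Sorted (descending): 95, 84, 72, 72, 62, 52
The 2 values of 72 occupy positions 3–4 → each gets rank 3.
Site 1 values → pooled ranks: 72→3, 62→5
Rank sum = 3 + 5 = 8

8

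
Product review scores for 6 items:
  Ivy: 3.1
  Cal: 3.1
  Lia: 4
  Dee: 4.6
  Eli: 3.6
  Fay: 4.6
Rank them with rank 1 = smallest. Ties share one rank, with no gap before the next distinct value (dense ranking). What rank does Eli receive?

2

Sorted (ascending): 3.1, 3.1, 3.6, 4, 4.6, 4.6
The 2 values of 3.1 share dense rank 1.
The 2 values of 4.6 share dense rank 4.
Remaining distinct values take the next consecutive integers.
Eli has value 3.6 → rank 2.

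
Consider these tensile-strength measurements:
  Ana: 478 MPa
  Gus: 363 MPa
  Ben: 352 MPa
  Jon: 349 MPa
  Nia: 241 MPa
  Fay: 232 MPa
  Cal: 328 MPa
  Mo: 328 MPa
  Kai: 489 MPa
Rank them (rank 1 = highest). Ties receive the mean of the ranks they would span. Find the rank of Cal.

6.5

Sorted (descending): 489, 478, 363, 352, 349, 328, 328, 241, 232
The 2 values of 328 occupy positions 6–7 → average rank (6+7)/2 = 6.5.
Cal has value 328 MPa → rank 6.5.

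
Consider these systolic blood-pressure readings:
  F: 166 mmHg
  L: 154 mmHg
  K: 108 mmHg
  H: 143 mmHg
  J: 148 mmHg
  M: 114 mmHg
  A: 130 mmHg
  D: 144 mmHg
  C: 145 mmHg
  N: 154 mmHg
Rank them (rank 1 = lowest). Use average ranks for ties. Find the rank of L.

Sorted (ascending): 108, 114, 130, 143, 144, 145, 148, 154, 154, 166
The 2 values of 154 occupy positions 8–9 → average rank (8+9)/2 = 8.5.
L has value 154 mmHg → rank 8.5.

8.5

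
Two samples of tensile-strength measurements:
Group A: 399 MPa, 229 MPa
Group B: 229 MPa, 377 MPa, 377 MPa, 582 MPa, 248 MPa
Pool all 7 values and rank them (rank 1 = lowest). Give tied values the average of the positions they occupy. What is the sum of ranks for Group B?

20.5

Sorted (ascending): 229, 229, 248, 377, 377, 399, 582
The 2 values of 229 occupy positions 1–2 → average rank (1+2)/2 = 1.5.
The 2 values of 377 occupy positions 4–5 → average rank (4+5)/2 = 4.5.
Group B values → pooled ranks: 229→1.5, 377→4.5, 377→4.5, 582→7, 248→3
Rank sum = 1.5 + 4.5 + 4.5 + 7 + 3 = 20.5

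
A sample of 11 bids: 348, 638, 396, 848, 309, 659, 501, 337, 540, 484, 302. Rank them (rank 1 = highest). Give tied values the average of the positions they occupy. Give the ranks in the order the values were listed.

Sorted (descending): 848, 659, 638, 540, 501, 484, 396, 348, 337, 309, 302
No ties — each value takes its position as its rank.

8, 3, 7, 1, 10, 2, 5, 9, 4, 6, 11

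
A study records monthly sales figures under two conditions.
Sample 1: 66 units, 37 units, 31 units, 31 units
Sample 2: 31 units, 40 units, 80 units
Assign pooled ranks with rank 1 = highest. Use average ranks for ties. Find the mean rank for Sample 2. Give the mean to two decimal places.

Sorted (descending): 80, 66, 40, 37, 31, 31, 31
The 3 values of 31 occupy positions 5–7 → average rank 6.
Sample 2 values → pooled ranks: 31→6, 40→3, 80→1
Mean rank = (6 + 3 + 1) / 3 = 3.33

3.33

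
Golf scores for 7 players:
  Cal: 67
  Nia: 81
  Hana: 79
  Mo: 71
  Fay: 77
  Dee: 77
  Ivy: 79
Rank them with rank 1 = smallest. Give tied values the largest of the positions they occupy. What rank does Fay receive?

Sorted (ascending): 67, 71, 77, 77, 79, 79, 81
The 2 values of 77 occupy positions 3–4 → each gets rank 4.
The 2 values of 79 occupy positions 5–6 → each gets rank 6.
Fay has value 77 → rank 4.

4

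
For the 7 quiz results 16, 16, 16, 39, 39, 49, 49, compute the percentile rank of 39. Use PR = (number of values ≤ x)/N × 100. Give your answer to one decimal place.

71.4

N = 7.
Strictly below 39: 3. Equal to 39: 2.
PR = 5/7 × 100 = 71.4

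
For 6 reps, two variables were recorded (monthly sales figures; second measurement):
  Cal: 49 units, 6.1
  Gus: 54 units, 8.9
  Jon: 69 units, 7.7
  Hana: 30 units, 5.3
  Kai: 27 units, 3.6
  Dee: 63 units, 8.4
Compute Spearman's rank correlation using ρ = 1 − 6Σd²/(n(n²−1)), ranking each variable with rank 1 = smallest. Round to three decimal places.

Ranks of variable 1: 3, 4, 6, 2, 1, 5
Ranks of variable 2: 3, 6, 4, 2, 1, 5
d = r₁ − r₂: 0, -2, 2, 0, 0, 0
d²: 0, 4, 4, 0, 0, 0; Σd² = 8
ρ = 1 − 6·8/(6·35) = 1 − 48/210 = 0.771

0.771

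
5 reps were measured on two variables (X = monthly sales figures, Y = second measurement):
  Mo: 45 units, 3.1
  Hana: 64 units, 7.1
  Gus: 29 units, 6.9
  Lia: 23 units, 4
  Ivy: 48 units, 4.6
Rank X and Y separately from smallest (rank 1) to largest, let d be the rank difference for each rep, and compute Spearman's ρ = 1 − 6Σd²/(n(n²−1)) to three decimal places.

Ranks of variable 1: 3, 5, 2, 1, 4
Ranks of variable 2: 1, 5, 4, 2, 3
d = r₁ − r₂: 2, 0, -2, -1, 1
d²: 4, 0, 4, 1, 1; Σd² = 10
ρ = 1 − 6·10/(5·24) = 1 − 60/120 = 0.500

0.500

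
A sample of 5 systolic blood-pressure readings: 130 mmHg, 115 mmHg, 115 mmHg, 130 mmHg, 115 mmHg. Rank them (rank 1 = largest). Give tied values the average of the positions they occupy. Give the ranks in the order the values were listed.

Sorted (descending): 130, 130, 115, 115, 115
The 2 values of 130 occupy positions 1–2 → average rank (1+2)/2 = 1.5.
The 3 values of 115 occupy positions 3–5 → average rank 4.

1.5, 4, 4, 1.5, 4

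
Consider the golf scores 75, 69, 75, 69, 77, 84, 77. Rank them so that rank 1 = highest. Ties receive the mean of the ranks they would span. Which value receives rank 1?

Sorted (descending): 84, 77, 77, 75, 75, 69, 69
The 2 values of 77 occupy positions 2–3 → average rank (2+3)/2 = 2.5.
The 2 values of 75 occupy positions 4–5 → average rank (4+5)/2 = 4.5.
The 2 values of 69 occupy positions 6–7 → average rank (6+7)/2 = 6.5.
Rank 1 → value 84.

84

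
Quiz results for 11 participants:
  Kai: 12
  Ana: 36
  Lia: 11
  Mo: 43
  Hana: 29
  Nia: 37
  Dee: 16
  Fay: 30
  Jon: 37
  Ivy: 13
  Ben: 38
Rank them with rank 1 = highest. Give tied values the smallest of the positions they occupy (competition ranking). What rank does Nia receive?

3

Sorted (descending): 43, 38, 37, 37, 36, 30, 29, 16, 13, 12, 11
The 2 values of 37 occupy positions 3–4 → each gets rank 3.
Nia has value 37 → rank 3.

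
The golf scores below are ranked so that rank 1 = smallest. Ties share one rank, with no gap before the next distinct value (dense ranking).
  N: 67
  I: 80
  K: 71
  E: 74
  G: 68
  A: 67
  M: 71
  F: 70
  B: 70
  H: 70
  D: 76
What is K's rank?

4

Sorted (ascending): 67, 67, 68, 70, 70, 70, 71, 71, 74, 76, 80
The 2 values of 67 share dense rank 1.
The 3 values of 70 share dense rank 3.
The 2 values of 71 share dense rank 4.
Remaining distinct values take the next consecutive integers.
K has value 71 → rank 4.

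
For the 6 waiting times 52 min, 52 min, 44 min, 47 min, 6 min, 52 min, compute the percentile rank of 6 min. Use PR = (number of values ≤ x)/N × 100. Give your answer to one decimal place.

16.7

N = 6.
Strictly below 6: 0. Equal to 6: 1.
PR = 1/6 × 100 = 16.7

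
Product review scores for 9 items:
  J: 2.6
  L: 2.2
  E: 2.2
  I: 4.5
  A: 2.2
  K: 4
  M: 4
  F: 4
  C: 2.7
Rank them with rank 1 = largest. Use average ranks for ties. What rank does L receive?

8

Sorted (descending): 4.5, 4, 4, 4, 2.7, 2.6, 2.2, 2.2, 2.2
The 3 values of 4 occupy positions 2–4 → average rank 3.
The 3 values of 2.2 occupy positions 7–9 → average rank 8.
L has value 2.2 → rank 8.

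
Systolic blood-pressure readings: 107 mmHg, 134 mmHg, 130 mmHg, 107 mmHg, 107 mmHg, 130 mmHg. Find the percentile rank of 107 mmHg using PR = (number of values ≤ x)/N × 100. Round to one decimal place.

50.0

N = 6.
Strictly below 107: 0. Equal to 107: 3.
PR = 3/6 × 100 = 50.0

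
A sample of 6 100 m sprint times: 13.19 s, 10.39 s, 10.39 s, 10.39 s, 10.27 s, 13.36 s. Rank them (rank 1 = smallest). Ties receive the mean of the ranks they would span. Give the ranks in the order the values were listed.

Sorted (ascending): 10.27, 10.39, 10.39, 10.39, 13.19, 13.36
The 3 values of 10.39 occupy positions 2–4 → average rank 3.

5, 3, 3, 3, 1, 6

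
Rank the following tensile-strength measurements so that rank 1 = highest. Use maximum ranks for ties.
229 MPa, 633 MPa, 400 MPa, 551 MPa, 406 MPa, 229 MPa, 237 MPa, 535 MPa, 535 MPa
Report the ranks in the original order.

9, 1, 6, 2, 5, 9, 7, 4, 4

Sorted (descending): 633, 551, 535, 535, 406, 400, 237, 229, 229
The 2 values of 535 occupy positions 3–4 → each gets rank 4.
The 2 values of 229 occupy positions 8–9 → each gets rank 9.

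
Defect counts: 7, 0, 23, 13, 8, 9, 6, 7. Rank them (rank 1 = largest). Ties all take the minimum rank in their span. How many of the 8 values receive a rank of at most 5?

6

Sorted (descending): 23, 13, 9, 8, 7, 7, 6, 0
The 2 values of 7 occupy positions 5–6 → each gets rank 5.
Ranks ≤ 5: {1, 2, 3, 4, 5, 5} → 6 values.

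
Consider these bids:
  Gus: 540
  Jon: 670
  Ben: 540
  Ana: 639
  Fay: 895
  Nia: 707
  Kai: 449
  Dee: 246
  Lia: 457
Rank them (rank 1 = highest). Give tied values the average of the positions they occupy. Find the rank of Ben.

Sorted (descending): 895, 707, 670, 639, 540, 540, 457, 449, 246
The 2 values of 540 occupy positions 5–6 → average rank (5+6)/2 = 5.5.
Ben has value 540 → rank 5.5.

5.5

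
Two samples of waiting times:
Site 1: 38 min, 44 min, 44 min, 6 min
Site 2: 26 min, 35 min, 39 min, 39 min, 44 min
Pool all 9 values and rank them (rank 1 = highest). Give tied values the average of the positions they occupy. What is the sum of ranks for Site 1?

19

Sorted (descending): 44, 44, 44, 39, 39, 38, 35, 26, 6
The 3 values of 44 occupy positions 1–3 → average rank 2.
The 2 values of 39 occupy positions 4–5 → average rank (4+5)/2 = 4.5.
Site 1 values → pooled ranks: 38→6, 44→2, 44→2, 6→9
Rank sum = 6 + 2 + 2 + 9 = 19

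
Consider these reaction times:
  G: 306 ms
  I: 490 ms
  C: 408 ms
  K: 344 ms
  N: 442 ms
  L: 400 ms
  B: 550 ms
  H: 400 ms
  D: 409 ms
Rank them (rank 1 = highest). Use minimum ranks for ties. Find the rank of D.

Sorted (descending): 550, 490, 442, 409, 408, 400, 400, 344, 306
The 2 values of 400 occupy positions 6–7 → each gets rank 6.
D has value 409 ms → rank 4.

4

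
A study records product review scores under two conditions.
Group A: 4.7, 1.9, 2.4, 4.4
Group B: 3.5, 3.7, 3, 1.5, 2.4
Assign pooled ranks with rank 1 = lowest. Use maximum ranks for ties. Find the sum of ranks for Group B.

23

Sorted (ascending): 1.5, 1.9, 2.4, 2.4, 3, 3.5, 3.7, 4.4, 4.7
The 2 values of 2.4 occupy positions 3–4 → each gets rank 4.
Group B values → pooled ranks: 3.5→6, 3.7→7, 3→5, 1.5→1, 2.4→4
Rank sum = 6 + 7 + 5 + 1 + 4 = 23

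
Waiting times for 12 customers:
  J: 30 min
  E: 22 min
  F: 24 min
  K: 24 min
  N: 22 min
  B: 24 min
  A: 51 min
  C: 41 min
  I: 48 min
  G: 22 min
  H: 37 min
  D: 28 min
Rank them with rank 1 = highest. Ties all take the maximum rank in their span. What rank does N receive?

Sorted (descending): 51, 48, 41, 37, 30, 28, 24, 24, 24, 22, 22, 22
The 3 values of 24 occupy positions 7–9 → each gets rank 9.
The 3 values of 22 occupy positions 10–12 → each gets rank 12.
N has value 22 min → rank 12.

12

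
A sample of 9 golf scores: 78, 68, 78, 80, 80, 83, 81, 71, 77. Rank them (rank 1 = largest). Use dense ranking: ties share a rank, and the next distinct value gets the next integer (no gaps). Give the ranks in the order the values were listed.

4, 7, 4, 3, 3, 1, 2, 6, 5

Sorted (descending): 83, 81, 80, 80, 78, 78, 77, 71, 68
The 2 values of 80 share dense rank 3.
The 2 values of 78 share dense rank 4.
Remaining distinct values take the next consecutive integers.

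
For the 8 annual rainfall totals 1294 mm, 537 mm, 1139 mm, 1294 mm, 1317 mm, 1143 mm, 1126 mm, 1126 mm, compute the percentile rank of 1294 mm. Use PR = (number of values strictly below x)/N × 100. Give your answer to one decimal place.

N = 8.
Strictly below 1294: 5. Equal to 1294: 2.
PR = 5/8 × 100 = 62.5

62.5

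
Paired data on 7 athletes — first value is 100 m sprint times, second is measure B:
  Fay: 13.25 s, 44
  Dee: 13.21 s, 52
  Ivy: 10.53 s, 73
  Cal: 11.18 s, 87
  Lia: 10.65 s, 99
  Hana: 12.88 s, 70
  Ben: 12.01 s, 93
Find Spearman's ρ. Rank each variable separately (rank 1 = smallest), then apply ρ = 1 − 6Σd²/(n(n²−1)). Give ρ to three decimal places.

-0.750

Ranks of variable 1: 7, 6, 1, 3, 2, 5, 4
Ranks of variable 2: 1, 2, 4, 5, 7, 3, 6
d = r₁ − r₂: 6, 4, -3, -2, -5, 2, -2
d²: 36, 16, 9, 4, 25, 4, 4; Σd² = 98
ρ = 1 − 6·98/(7·48) = 1 − 588/336 = -0.750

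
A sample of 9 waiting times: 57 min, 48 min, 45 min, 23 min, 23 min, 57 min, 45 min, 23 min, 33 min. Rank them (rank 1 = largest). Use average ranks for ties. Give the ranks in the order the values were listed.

1.5, 3, 4.5, 8, 8, 1.5, 4.5, 8, 6

Sorted (descending): 57, 57, 48, 45, 45, 33, 23, 23, 23
The 2 values of 57 occupy positions 1–2 → average rank (1+2)/2 = 1.5.
The 2 values of 45 occupy positions 4–5 → average rank (4+5)/2 = 4.5.
The 3 values of 23 occupy positions 7–9 → average rank 8.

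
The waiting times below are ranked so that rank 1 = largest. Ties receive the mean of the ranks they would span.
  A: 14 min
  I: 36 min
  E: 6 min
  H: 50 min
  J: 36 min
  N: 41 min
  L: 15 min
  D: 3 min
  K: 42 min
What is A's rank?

7

Sorted (descending): 50, 42, 41, 36, 36, 15, 14, 6, 3
The 2 values of 36 occupy positions 4–5 → average rank (4+5)/2 = 4.5.
A has value 14 min → rank 7.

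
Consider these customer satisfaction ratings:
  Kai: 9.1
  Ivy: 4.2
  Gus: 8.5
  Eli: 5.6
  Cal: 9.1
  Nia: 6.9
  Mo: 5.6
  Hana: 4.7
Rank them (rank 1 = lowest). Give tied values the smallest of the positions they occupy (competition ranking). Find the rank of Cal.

7

Sorted (ascending): 4.2, 4.7, 5.6, 5.6, 6.9, 8.5, 9.1, 9.1
The 2 values of 5.6 occupy positions 3–4 → each gets rank 3.
The 2 values of 9.1 occupy positions 7–8 → each gets rank 7.
Cal has value 9.1 → rank 7.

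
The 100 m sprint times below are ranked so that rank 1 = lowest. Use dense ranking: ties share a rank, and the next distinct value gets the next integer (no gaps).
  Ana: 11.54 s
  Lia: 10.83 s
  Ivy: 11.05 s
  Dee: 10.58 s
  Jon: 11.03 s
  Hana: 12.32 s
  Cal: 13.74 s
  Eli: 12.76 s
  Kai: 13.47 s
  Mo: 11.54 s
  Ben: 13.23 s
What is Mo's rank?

Sorted (ascending): 10.58, 10.83, 11.03, 11.05, 11.54, 11.54, 12.32, 12.76, 13.23, 13.47, 13.74
The 2 values of 11.54 share dense rank 5.
Remaining distinct values take the next consecutive integers.
Mo has value 11.54 s → rank 5.

5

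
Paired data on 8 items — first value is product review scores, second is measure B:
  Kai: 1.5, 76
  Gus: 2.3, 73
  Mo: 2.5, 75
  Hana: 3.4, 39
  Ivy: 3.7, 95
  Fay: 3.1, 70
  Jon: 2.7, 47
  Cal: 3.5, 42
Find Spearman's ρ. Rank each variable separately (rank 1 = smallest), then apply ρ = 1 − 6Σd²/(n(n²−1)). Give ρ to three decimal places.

-0.262

Ranks of variable 1: 1, 2, 3, 6, 8, 5, 4, 7
Ranks of variable 2: 7, 5, 6, 1, 8, 4, 3, 2
d = r₁ − r₂: -6, -3, -3, 5, 0, 1, 1, 5
d²: 36, 9, 9, 25, 0, 1, 1, 25; Σd² = 106
ρ = 1 − 6·106/(8·63) = 1 − 636/504 = -0.262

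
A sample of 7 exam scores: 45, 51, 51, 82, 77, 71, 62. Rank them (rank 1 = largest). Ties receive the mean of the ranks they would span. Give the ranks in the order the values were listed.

Sorted (descending): 82, 77, 71, 62, 51, 51, 45
The 2 values of 51 occupy positions 5–6 → average rank (5+6)/2 = 5.5.

7, 5.5, 5.5, 1, 2, 3, 4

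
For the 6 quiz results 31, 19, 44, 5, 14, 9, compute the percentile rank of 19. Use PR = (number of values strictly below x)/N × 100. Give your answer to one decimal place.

50.0

N = 6.
Strictly below 19: 3. Equal to 19: 1.
PR = 3/6 × 100 = 50.0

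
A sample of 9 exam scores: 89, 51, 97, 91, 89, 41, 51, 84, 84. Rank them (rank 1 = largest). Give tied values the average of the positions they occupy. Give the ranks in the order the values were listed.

Sorted (descending): 97, 91, 89, 89, 84, 84, 51, 51, 41
The 2 values of 89 occupy positions 3–4 → average rank (3+4)/2 = 3.5.
The 2 values of 84 occupy positions 5–6 → average rank (5+6)/2 = 5.5.
The 2 values of 51 occupy positions 7–8 → average rank (7+8)/2 = 7.5.

3.5, 7.5, 1, 2, 3.5, 9, 7.5, 5.5, 5.5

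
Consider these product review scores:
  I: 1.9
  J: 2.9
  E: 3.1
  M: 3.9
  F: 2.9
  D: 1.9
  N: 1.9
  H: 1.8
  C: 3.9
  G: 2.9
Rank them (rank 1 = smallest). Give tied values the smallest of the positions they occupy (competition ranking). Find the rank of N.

2

Sorted (ascending): 1.8, 1.9, 1.9, 1.9, 2.9, 2.9, 2.9, 3.1, 3.9, 3.9
The 3 values of 1.9 occupy positions 2–4 → each gets rank 2.
The 3 values of 2.9 occupy positions 5–7 → each gets rank 5.
The 2 values of 3.9 occupy positions 9–10 → each gets rank 9.
N has value 1.9 → rank 2.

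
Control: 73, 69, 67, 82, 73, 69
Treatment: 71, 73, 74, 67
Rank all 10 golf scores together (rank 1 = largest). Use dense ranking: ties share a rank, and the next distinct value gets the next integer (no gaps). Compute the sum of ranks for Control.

Sorted (descending): 82, 74, 73, 73, 73, 71, 69, 69, 67, 67
The 3 values of 73 share dense rank 3.
The 2 values of 69 share dense rank 5.
The 2 values of 67 share dense rank 6.
Remaining distinct values take the next consecutive integers.
Control values → pooled ranks: 73→3, 69→5, 67→6, 82→1, 73→3, 69→5
Rank sum = 3 + 5 + 6 + 1 + 3 + 5 = 23

23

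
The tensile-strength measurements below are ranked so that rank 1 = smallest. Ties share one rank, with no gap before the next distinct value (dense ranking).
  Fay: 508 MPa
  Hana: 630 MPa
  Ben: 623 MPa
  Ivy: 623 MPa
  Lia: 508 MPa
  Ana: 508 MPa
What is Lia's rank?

Sorted (ascending): 508, 508, 508, 623, 623, 630
The 3 values of 508 share dense rank 1.
The 2 values of 623 share dense rank 2.
Remaining distinct values take the next consecutive integers.
Lia has value 508 MPa → rank 1.

1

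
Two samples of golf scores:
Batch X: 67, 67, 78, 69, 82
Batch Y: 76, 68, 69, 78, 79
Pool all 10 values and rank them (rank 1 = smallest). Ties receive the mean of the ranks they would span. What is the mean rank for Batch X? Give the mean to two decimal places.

Sorted (ascending): 67, 67, 68, 69, 69, 76, 78, 78, 79, 82
The 2 values of 67 occupy positions 1–2 → average rank (1+2)/2 = 1.5.
The 2 values of 69 occupy positions 4–5 → average rank (4+5)/2 = 4.5.
The 2 values of 78 occupy positions 7–8 → average rank (7+8)/2 = 7.5.
Batch X values → pooled ranks: 67→1.5, 67→1.5, 78→7.5, 69→4.5, 82→10
Mean rank = (1.5 + 1.5 + 7.5 + 4.5 + 10) / 5 = 5.00

5.00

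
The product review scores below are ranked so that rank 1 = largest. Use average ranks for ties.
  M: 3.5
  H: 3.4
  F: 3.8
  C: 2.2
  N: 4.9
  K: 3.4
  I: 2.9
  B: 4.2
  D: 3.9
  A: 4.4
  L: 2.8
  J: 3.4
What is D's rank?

Sorted (descending): 4.9, 4.4, 4.2, 3.9, 3.8, 3.5, 3.4, 3.4, 3.4, 2.9, 2.8, 2.2
The 3 values of 3.4 occupy positions 7–9 → average rank 8.
D has value 3.9 → rank 4.

4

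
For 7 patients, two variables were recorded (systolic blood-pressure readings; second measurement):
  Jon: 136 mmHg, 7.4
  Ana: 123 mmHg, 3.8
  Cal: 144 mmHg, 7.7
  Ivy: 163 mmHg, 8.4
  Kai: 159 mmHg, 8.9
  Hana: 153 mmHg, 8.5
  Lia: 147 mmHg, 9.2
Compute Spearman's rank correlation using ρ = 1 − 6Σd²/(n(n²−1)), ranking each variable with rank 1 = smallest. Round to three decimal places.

0.679

Ranks of variable 1: 2, 1, 3, 7, 6, 5, 4
Ranks of variable 2: 2, 1, 3, 4, 6, 5, 7
d = r₁ − r₂: 0, 0, 0, 3, 0, 0, -3
d²: 0, 0, 0, 9, 0, 0, 9; Σd² = 18
ρ = 1 − 6·18/(7·48) = 1 − 108/336 = 0.679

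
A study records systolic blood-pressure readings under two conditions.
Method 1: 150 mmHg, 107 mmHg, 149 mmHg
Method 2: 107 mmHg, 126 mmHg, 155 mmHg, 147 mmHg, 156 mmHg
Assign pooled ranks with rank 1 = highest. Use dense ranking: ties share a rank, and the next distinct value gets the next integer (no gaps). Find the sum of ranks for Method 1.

14

Sorted (descending): 156, 155, 150, 149, 147, 126, 107, 107
The 2 values of 107 share dense rank 7.
Remaining distinct values take the next consecutive integers.
Method 1 values → pooled ranks: 150→3, 107→7, 149→4
Rank sum = 3 + 7 + 4 = 14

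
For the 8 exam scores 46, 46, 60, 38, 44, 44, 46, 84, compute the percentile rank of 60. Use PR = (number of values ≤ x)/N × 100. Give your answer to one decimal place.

87.5

N = 8.
Strictly below 60: 6. Equal to 60: 1.
PR = 7/8 × 100 = 87.5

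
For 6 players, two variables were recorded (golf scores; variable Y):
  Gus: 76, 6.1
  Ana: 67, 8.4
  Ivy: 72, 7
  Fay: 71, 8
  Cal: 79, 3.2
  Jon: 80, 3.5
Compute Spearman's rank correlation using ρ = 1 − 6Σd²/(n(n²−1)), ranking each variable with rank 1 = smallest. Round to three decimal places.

Ranks of variable 1: 4, 1, 3, 2, 5, 6
Ranks of variable 2: 3, 6, 4, 5, 1, 2
d = r₁ − r₂: 1, -5, -1, -3, 4, 4
d²: 1, 25, 1, 9, 16, 16; Σd² = 68
ρ = 1 − 6·68/(6·35) = 1 − 408/210 = -0.943

-0.943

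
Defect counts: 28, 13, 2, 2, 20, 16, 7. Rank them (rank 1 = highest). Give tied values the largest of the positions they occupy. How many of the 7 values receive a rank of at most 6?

Sorted (descending): 28, 20, 16, 13, 7, 2, 2
The 2 values of 2 occupy positions 6–7 → each gets rank 7.
Ranks ≤ 6: {1, 2, 3, 4, 5} → 5 values.

5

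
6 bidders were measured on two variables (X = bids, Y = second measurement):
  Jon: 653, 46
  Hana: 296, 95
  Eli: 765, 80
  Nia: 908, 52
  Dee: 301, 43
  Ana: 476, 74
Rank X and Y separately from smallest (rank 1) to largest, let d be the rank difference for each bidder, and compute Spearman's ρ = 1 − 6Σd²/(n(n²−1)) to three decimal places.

-0.143

Ranks of variable 1: 4, 1, 5, 6, 2, 3
Ranks of variable 2: 2, 6, 5, 3, 1, 4
d = r₁ − r₂: 2, -5, 0, 3, 1, -1
d²: 4, 25, 0, 9, 1, 1; Σd² = 40
ρ = 1 − 6·40/(6·35) = 1 − 240/210 = -0.143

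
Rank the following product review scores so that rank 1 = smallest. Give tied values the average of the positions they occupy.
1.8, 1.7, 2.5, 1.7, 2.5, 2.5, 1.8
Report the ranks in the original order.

3.5, 1.5, 6, 1.5, 6, 6, 3.5

Sorted (ascending): 1.7, 1.7, 1.8, 1.8, 2.5, 2.5, 2.5
The 2 values of 1.7 occupy positions 1–2 → average rank (1+2)/2 = 1.5.
The 2 values of 1.8 occupy positions 3–4 → average rank (3+4)/2 = 3.5.
The 3 values of 2.5 occupy positions 5–7 → average rank 6.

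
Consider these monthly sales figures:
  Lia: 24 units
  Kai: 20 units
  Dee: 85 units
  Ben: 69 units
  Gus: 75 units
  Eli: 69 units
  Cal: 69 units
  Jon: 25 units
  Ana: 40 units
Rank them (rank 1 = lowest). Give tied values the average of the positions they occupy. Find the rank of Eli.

Sorted (ascending): 20, 24, 25, 40, 69, 69, 69, 75, 85
The 3 values of 69 occupy positions 5–7 → average rank 6.
Eli has value 69 units → rank 6.

6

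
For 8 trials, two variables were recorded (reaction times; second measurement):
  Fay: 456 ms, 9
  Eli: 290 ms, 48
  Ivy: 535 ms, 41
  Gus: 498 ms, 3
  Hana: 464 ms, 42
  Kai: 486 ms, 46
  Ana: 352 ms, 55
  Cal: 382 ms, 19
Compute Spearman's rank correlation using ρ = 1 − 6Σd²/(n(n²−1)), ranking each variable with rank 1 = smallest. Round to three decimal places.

Ranks of variable 1: 4, 1, 8, 7, 5, 6, 2, 3
Ranks of variable 2: 2, 7, 4, 1, 5, 6, 8, 3
d = r₁ − r₂: 2, -6, 4, 6, 0, 0, -6, 0
d²: 4, 36, 16, 36, 0, 0, 36, 0; Σd² = 128
ρ = 1 − 6·128/(8·63) = 1 − 768/504 = -0.524

-0.524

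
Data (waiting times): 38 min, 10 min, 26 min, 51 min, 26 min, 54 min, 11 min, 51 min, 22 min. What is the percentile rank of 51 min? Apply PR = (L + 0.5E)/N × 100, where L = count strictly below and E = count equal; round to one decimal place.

N = 9.
Strictly below 51: 6. Equal to 51: 2.
PR = (6 + 0.5·2)/9 × 100 = 77.8

77.8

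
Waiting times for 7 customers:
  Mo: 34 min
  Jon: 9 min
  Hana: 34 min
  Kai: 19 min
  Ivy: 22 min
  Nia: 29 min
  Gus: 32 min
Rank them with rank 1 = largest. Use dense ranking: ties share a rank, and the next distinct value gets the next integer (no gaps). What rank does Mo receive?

1

Sorted (descending): 34, 34, 32, 29, 22, 19, 9
The 2 values of 34 share dense rank 1.
Remaining distinct values take the next consecutive integers.
Mo has value 34 min → rank 1.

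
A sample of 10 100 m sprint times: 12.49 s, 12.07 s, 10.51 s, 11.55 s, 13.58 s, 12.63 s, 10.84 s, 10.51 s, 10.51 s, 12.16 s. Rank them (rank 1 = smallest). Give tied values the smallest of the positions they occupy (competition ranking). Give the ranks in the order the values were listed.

8, 6, 1, 5, 10, 9, 4, 1, 1, 7

Sorted (ascending): 10.51, 10.51, 10.51, 10.84, 11.55, 12.07, 12.16, 12.49, 12.63, 13.58
The 3 values of 10.51 occupy positions 1–3 → each gets rank 1.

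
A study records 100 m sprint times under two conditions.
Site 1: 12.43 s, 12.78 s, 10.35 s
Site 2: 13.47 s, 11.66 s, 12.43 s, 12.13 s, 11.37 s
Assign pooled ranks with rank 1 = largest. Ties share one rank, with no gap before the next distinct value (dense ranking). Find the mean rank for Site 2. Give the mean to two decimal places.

3.80

Sorted (descending): 13.47, 12.78, 12.43, 12.43, 12.13, 11.66, 11.37, 10.35
The 2 values of 12.43 share dense rank 3.
Remaining distinct values take the next consecutive integers.
Site 2 values → pooled ranks: 13.47→1, 11.66→5, 12.43→3, 12.13→4, 11.37→6
Mean rank = (1 + 5 + 3 + 4 + 6) / 5 = 3.80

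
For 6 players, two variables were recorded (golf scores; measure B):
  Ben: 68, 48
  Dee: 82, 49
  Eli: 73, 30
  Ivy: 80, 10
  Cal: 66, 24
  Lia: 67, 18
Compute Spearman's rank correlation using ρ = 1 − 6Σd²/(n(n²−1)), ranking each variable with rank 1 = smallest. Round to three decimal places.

0.314

Ranks of variable 1: 3, 6, 4, 5, 1, 2
Ranks of variable 2: 5, 6, 4, 1, 3, 2
d = r₁ − r₂: -2, 0, 0, 4, -2, 0
d²: 4, 0, 0, 16, 4, 0; Σd² = 24
ρ = 1 − 6·24/(6·35) = 1 − 144/210 = 0.314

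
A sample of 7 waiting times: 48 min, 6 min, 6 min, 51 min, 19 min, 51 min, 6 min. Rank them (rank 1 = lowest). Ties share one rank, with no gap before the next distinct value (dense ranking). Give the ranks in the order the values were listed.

3, 1, 1, 4, 2, 4, 1

Sorted (ascending): 6, 6, 6, 19, 48, 51, 51
The 3 values of 6 share dense rank 1.
The 2 values of 51 share dense rank 4.
Remaining distinct values take the next consecutive integers.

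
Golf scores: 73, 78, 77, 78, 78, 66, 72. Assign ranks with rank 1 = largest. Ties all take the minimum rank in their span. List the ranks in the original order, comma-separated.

Sorted (descending): 78, 78, 78, 77, 73, 72, 66
The 3 values of 78 occupy positions 1–3 → each gets rank 1.

5, 1, 4, 1, 1, 7, 6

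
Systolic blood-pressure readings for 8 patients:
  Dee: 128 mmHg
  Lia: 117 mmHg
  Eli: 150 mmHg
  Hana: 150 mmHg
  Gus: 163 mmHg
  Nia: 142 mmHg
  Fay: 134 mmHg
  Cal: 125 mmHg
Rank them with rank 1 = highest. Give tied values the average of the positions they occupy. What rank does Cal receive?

7

Sorted (descending): 163, 150, 150, 142, 134, 128, 125, 117
The 2 values of 150 occupy positions 2–3 → average rank (2+3)/2 = 2.5.
Cal has value 125 mmHg → rank 7.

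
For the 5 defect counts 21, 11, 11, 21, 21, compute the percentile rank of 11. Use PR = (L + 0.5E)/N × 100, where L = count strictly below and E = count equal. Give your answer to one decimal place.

N = 5.
Strictly below 11: 0. Equal to 11: 2.
PR = (0 + 0.5·2)/5 × 100 = 20.0

20.0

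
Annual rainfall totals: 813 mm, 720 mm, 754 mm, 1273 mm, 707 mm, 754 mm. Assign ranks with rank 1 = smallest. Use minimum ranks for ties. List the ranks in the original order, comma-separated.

5, 2, 3, 6, 1, 3

Sorted (ascending): 707, 720, 754, 754, 813, 1273
The 2 values of 754 occupy positions 3–4 → each gets rank 3.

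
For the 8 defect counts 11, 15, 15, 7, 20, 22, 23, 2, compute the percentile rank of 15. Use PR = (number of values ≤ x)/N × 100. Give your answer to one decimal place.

62.5

N = 8.
Strictly below 15: 3. Equal to 15: 2.
PR = 5/8 × 100 = 62.5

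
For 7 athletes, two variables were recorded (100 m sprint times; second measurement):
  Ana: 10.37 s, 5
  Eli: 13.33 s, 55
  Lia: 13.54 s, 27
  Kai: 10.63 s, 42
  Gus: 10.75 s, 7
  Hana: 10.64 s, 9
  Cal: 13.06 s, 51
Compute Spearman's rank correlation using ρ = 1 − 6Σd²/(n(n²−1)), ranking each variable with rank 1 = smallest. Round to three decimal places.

Ranks of variable 1: 1, 6, 7, 2, 4, 3, 5
Ranks of variable 2: 1, 7, 4, 5, 2, 3, 6
d = r₁ − r₂: 0, -1, 3, -3, 2, 0, -1
d²: 0, 1, 9, 9, 4, 0, 1; Σd² = 24
ρ = 1 − 6·24/(7·48) = 1 − 144/336 = 0.571

0.571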